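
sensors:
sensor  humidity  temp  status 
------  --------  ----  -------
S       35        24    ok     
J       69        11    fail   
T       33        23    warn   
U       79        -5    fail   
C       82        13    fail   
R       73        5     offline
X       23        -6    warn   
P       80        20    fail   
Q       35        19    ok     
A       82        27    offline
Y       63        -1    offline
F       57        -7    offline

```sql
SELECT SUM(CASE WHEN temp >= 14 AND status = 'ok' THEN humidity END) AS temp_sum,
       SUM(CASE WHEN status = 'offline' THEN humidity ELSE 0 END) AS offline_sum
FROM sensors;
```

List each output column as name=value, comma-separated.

[temp_sum: temp >= 14 AND status = 'ok']
sensor=S: ✓ → 35
sensor=J: ✗
sensor=T: ✗
sensor=U: ✗
sensor=C: ✗
sensor=R: ✗
sensor=X: ✗
sensor=P: ✗
sensor=Q: ✓ → 35
sensor=A: ✗
sensor=Y: ✗
sensor=F: ✗
temp_sum = 35 + 35 = 70
—
[offline_sum: status = 'offline']
sensor=S: ✗
sensor=J: ✗
sensor=T: ✗
sensor=U: ✗
sensor=C: ✗
sensor=R: ✓ → 73
sensor=X: ✗
sensor=P: ✗
sensor=Q: ✗
sensor=A: ✓ → 82
sensor=Y: ✓ → 63
sensor=F: ✓ → 57
offline_sum = 73 + 82 + 63 + 57 = 275

temp_sum=70, offline_sum=275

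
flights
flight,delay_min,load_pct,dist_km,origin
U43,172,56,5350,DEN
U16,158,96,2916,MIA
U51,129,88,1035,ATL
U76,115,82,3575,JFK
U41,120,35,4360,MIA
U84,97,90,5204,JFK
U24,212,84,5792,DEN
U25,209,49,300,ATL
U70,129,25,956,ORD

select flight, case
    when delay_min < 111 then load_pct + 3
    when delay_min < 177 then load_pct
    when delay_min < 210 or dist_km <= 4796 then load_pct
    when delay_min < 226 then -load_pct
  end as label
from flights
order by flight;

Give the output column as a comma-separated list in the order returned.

96, -84, 49, 35, 56, 88, 25, 82, 93

flight=U16: delay_min < 177 → 96
flight=U24: delay_min < 226 → -84
flight=U25: delay_min < 210 or dist_km <= 4796 → 49
flight=U41: delay_min < 177 → 35
flight=U43: delay_min < 177 → 56
flight=U51: delay_min < 177 → 88
flight=U70: delay_min < 177 → 25
flight=U76: delay_min < 177 → 82
flight=U84: delay_min < 111 → 93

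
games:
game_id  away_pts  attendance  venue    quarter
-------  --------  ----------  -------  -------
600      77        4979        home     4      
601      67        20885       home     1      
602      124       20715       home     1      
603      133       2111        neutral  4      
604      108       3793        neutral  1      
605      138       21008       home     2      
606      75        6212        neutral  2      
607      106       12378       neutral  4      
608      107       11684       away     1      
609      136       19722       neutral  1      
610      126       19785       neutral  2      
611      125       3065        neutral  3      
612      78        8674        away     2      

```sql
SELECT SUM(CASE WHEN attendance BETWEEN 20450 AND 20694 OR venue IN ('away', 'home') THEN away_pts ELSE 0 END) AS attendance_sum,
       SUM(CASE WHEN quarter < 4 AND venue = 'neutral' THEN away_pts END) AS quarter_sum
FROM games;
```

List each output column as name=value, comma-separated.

[attendance_sum: attendance BETWEEN 20450 AND 20694 OR venue IN ('away', 'home')]
game_id=600: ✓ → 77
game_id=601: ✓ → 67
game_id=602: ✓ → 124
game_id=603: ✗
game_id=604: ✗
game_id=605: ✓ → 138
game_id=606: ✗
game_id=607: ✗
game_id=608: ✓ → 107
game_id=609: ✗
game_id=610: ✗
game_id=611: ✗
game_id=612: ✓ → 78
attendance_sum = 77 + 67 + 124 + 138 + 107 + 78 = 591
—
[quarter_sum: quarter < 4 AND venue = 'neutral']
game_id=600: ✗
game_id=601: ✗
game_id=602: ✗
game_id=603: ✗
game_id=604: ✓ → 108
game_id=605: ✗
game_id=606: ✓ → 75
game_id=607: ✗
game_id=608: ✗
game_id=609: ✓ → 136
game_id=610: ✓ → 126
game_id=611: ✓ → 125
game_id=612: ✗
quarter_sum = 108 + 75 + 136 + 126 + 125 = 570

attendance_sum=591, quarter_sum=570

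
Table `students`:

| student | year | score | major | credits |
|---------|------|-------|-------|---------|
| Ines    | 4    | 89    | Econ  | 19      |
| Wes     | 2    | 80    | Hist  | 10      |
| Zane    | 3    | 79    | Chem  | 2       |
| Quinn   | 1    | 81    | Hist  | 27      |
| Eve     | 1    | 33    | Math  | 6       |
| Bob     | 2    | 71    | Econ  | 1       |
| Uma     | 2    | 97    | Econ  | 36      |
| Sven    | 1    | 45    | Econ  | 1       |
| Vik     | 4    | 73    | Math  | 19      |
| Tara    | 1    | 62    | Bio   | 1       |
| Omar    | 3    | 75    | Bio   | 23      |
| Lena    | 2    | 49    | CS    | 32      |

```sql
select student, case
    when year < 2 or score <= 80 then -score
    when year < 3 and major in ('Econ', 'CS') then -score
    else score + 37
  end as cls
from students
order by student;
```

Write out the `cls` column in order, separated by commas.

-71, -33, 126, -49, -75, -81, -45, -62, -97, -73, -80, -79

student=Bob: year < 2 or score <= 80 → -71
student=Eve: year < 2 or score <= 80 → -33
student=Ines: ELSE → 126
student=Lena: year < 2 or score <= 80 → -49
student=Omar: year < 2 or score <= 80 → -75
student=Quinn: year < 2 or score <= 80 → -81
student=Sven: year < 2 or score <= 80 → -45
student=Tara: year < 2 or score <= 80 → -62
student=Uma: year < 3 and major in ('Econ', 'CS') → -97
student=Vik: year < 2 or score <= 80 → -73
student=Wes: year < 2 or score <= 80 → -80
student=Zane: year < 2 or score <= 80 → -79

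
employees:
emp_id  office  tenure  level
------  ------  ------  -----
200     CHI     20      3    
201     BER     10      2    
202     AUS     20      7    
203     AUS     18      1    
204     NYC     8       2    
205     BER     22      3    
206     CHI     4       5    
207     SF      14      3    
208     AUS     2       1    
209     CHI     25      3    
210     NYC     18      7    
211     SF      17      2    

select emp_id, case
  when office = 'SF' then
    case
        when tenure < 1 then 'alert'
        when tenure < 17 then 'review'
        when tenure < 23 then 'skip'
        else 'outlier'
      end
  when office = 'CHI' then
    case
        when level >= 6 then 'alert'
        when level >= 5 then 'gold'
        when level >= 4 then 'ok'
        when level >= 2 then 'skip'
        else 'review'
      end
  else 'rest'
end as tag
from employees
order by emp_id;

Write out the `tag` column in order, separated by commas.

skip, rest, rest, rest, rest, rest, gold, review, rest, skip, rest, skip

emp_id=200: office='CHI' → inner[level >= 2] → skip
emp_id=201: office='BER' → outer ELSE → rest
emp_id=202: office='AUS' → outer ELSE → rest
emp_id=203: office='AUS' → outer ELSE → rest
emp_id=204: office='NYC' → outer ELSE → rest
emp_id=205: office='BER' → outer ELSE → rest
emp_id=206: office='CHI' → inner[level >= 5] → gold
emp_id=207: office='SF' → inner[tenure < 17] → review
emp_id=208: office='AUS' → outer ELSE → rest
emp_id=209: office='CHI' → inner[level >= 2] → skip
emp_id=210: office='NYC' → outer ELSE → rest
emp_id=211: office='SF' → inner[tenure < 23] → skip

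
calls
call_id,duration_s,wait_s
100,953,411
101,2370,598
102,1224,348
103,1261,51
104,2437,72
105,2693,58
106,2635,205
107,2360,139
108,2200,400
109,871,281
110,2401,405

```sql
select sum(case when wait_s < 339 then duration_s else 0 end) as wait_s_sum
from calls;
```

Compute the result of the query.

call_id=100: ✗
call_id=101: ✗
call_id=102: ✗
call_id=103: ✓ → 1261
call_id=104: ✓ → 2437
call_id=105: ✓ → 2693
call_id=106: ✓ → 2635
call_id=107: ✓ → 2360
call_id=108: ✗
call_id=109: ✓ → 871
call_id=110: ✗
wait_s_sum = 1261 + 2437 + 2693 + 2635 + 2360 + 871 = 12257

12257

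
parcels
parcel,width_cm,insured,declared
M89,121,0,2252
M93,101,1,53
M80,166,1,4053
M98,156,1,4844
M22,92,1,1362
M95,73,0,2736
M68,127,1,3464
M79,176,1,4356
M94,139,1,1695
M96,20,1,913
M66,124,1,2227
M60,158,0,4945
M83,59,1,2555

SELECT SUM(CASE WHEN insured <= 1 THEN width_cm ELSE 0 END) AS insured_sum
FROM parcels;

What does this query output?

1512

parcel=M89: ✓ → 121
parcel=M93: ✓ → 101
parcel=M80: ✓ → 166
parcel=M98: ✓ → 156
parcel=M22: ✓ → 92
parcel=M95: ✓ → 73
parcel=M68: ✓ → 127
parcel=M79: ✓ → 176
parcel=M94: ✓ → 139
parcel=M96: ✓ → 20
parcel=M66: ✓ → 124
parcel=M60: ✓ → 158
parcel=M83: ✓ → 59
insured_sum = 121 + 101 + 166 + 156 + 92 + 73 + 127 + 176 + 139 + 20 + 124 + 158 + 59 = 1512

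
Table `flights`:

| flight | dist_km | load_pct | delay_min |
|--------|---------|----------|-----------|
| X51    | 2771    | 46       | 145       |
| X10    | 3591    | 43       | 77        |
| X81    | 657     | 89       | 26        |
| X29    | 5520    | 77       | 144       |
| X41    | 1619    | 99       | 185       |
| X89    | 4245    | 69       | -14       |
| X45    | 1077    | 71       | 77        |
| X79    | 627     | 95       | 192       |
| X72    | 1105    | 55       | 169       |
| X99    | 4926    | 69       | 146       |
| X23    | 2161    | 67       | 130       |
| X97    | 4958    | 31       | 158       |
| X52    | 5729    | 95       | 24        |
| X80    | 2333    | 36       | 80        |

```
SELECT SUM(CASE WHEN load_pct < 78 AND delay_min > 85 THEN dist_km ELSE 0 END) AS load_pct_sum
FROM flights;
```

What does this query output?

flight=X51: ✓ → 2771
flight=X10: ✗
flight=X81: ✗
flight=X29: ✓ → 5520
flight=X41: ✗
flight=X89: ✗
flight=X45: ✗
flight=X79: ✗
flight=X72: ✓ → 1105
flight=X99: ✓ → 4926
flight=X23: ✓ → 2161
flight=X97: ✓ → 4958
flight=X52: ✗
flight=X80: ✗
load_pct_sum = 2771 + 5520 + 1105 + 4926 + 2161 + 4958 = 21441

21441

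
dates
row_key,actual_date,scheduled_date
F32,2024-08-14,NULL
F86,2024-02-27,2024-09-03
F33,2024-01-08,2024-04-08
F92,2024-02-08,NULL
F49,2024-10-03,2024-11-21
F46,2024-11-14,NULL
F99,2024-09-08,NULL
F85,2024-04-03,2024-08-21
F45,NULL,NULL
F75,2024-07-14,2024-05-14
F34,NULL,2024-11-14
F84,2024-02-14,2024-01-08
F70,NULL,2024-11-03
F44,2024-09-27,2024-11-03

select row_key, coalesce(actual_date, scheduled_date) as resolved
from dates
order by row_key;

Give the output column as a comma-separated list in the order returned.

2024-08-14, 2024-01-08, 2024-11-14, 2024-09-27, NULL, 2024-11-14, 2024-10-03, 2024-11-03, 2024-07-14, 2024-02-14, 2024-04-03, 2024-02-27, 2024-02-08, 2024-09-08

row_key=F32: actual_date=2024-08-14 → 2024-08-14
row_key=F33: actual_date=2024-01-08 → 2024-01-08
row_key=F34: actual_date=NULL, scheduled_date=2024-11-14 → 2024-11-14
row_key=F44: actual_date=2024-09-27 → 2024-09-27
row_key=F45: actual_date=NULL, scheduled_date=NULL (all NULL) → NULL
row_key=F46: actual_date=2024-11-14 → 2024-11-14
row_key=F49: actual_date=2024-10-03 → 2024-10-03
row_key=F70: actual_date=NULL, scheduled_date=2024-11-03 → 2024-11-03
row_key=F75: actual_date=2024-07-14 → 2024-07-14
row_key=F84: actual_date=2024-02-14 → 2024-02-14
row_key=F85: actual_date=2024-04-03 → 2024-04-03
row_key=F86: actual_date=2024-02-27 → 2024-02-27
row_key=F92: actual_date=2024-02-08 → 2024-02-08
row_key=F99: actual_date=2024-09-08 → 2024-09-08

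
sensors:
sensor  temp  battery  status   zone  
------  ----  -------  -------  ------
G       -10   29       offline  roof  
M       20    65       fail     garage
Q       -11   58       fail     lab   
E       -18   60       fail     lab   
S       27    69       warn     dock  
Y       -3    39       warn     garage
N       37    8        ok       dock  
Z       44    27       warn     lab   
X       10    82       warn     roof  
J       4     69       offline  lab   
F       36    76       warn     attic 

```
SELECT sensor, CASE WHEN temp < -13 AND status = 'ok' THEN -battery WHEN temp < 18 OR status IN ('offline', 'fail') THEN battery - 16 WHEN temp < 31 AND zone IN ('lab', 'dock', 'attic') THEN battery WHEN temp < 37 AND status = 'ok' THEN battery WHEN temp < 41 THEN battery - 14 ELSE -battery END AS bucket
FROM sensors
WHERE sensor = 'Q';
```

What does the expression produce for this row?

sensor = Q: temp=-11, battery=58, status=fail, zone=lab.
temp < -13 AND status = 'ok' → false
temp < 18 OR status IN ('offline', 'fail') → true → 42

42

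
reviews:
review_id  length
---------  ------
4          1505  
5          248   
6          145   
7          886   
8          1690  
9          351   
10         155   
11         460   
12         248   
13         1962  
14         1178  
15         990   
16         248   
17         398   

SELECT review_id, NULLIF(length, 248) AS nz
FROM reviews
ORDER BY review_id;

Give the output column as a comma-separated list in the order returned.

1505, NULL, 145, 886, 1690, 351, 155, 460, NULL, 1962, 1178, 990, NULL, 398

review_id=4: length=1505 vs 248: differ → 1505
review_id=5: length=248 vs 248: equal → NULL
review_id=6: length=145 vs 248: differ → 145
review_id=7: length=886 vs 248: differ → 886
review_id=8: length=1690 vs 248: differ → 1690
review_id=9: length=351 vs 248: differ → 351
review_id=10: length=155 vs 248: differ → 155
review_id=11: length=460 vs 248: differ → 460
review_id=12: length=248 vs 248: equal → NULL
review_id=13: length=1962 vs 248: differ → 1962
review_id=14: length=1178 vs 248: differ → 1178
review_id=15: length=990 vs 248: differ → 990
review_id=16: length=248 vs 248: equal → NULL
review_id=17: length=398 vs 248: differ → 398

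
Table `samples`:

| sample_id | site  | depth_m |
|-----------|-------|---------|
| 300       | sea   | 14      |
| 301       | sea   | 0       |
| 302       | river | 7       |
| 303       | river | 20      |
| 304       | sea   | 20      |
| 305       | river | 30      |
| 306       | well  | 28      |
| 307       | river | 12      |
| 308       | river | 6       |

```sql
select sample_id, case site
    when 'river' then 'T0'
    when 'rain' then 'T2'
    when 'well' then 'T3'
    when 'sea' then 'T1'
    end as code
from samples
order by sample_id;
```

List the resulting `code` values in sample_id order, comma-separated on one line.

T1, T1, T0, T0, T1, T0, T3, T0, T0

sample_id=300: site='sea' → T1
sample_id=301: site='sea' → T1
sample_id=302: site='river' → T0
sample_id=303: site='river' → T0
sample_id=304: site='sea' → T1
sample_id=305: site='river' → T0
sample_id=306: site='well' → T3
sample_id=307: site='river' → T0
sample_id=308: site='river' → T0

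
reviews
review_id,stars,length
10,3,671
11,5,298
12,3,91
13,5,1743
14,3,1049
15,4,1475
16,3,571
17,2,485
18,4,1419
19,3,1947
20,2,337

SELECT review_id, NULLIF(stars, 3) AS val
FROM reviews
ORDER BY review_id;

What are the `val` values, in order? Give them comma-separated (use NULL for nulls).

NULL, 5, NULL, 5, NULL, 4, NULL, 2, 4, NULL, 2

review_id=10: stars=3 vs 3: equal → NULL
review_id=11: stars=5 vs 3: differ → 5
review_id=12: stars=3 vs 3: equal → NULL
review_id=13: stars=5 vs 3: differ → 5
review_id=14: stars=3 vs 3: equal → NULL
review_id=15: stars=4 vs 3: differ → 4
review_id=16: stars=3 vs 3: equal → NULL
review_id=17: stars=2 vs 3: differ → 2
review_id=18: stars=4 vs 3: differ → 4
review_id=19: stars=3 vs 3: equal → NULL
review_id=20: stars=2 vs 3: differ → 2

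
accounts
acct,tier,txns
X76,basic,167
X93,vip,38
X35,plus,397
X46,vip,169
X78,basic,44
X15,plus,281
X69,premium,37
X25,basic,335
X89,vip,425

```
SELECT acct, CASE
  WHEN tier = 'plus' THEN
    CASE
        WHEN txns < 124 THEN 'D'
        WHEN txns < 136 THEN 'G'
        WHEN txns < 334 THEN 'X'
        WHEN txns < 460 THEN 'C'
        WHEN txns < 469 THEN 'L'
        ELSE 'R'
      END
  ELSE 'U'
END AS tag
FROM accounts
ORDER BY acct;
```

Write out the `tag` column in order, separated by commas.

X, U, C, U, U, U, U, U, U

acct=X15: tier='plus' → inner[txns < 334] → X
acct=X25: tier='basic' → outer ELSE → U
acct=X35: tier='plus' → inner[txns < 460] → C
acct=X46: tier='vip' → outer ELSE → U
acct=X69: tier='premium' → outer ELSE → U
acct=X76: tier='basic' → outer ELSE → U
acct=X78: tier='basic' → outer ELSE → U
acct=X89: tier='vip' → outer ELSE → U
acct=X93: tier='vip' → outer ELSE → U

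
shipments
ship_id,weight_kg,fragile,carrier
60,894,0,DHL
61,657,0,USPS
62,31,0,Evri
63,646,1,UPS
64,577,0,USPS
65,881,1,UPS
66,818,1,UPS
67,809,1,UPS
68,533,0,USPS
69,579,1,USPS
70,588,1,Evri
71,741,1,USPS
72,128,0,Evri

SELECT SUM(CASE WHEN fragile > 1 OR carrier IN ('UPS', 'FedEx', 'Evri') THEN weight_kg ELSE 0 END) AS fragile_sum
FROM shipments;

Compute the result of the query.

3901

ship_id=60: ✗
ship_id=61: ✗
ship_id=62: ✓ → 31
ship_id=63: ✓ → 646
ship_id=64: ✗
ship_id=65: ✓ → 881
ship_id=66: ✓ → 818
ship_id=67: ✓ → 809
ship_id=68: ✗
ship_id=69: ✗
ship_id=70: ✓ → 588
ship_id=71: ✗
ship_id=72: ✓ → 128
fragile_sum = 31 + 646 + 881 + 818 + 809 + 588 + 128 = 3901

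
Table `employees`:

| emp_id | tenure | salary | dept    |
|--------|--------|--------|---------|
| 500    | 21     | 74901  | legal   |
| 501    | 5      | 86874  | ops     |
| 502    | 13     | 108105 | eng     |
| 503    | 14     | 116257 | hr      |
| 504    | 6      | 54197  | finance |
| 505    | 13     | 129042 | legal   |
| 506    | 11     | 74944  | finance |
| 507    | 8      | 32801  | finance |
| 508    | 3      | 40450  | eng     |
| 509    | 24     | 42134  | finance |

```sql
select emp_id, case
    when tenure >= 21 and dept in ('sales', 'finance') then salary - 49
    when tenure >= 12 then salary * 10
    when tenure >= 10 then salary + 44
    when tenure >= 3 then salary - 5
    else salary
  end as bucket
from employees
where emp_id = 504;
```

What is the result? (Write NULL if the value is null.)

emp_id = 504: tenure=6, salary=54197, dept=finance.
tenure >= 21 and dept in ('sales', 'finance') → false
tenure >= 12 → false
tenure >= 10 → false
tenure >= 3 → true → 54192

54192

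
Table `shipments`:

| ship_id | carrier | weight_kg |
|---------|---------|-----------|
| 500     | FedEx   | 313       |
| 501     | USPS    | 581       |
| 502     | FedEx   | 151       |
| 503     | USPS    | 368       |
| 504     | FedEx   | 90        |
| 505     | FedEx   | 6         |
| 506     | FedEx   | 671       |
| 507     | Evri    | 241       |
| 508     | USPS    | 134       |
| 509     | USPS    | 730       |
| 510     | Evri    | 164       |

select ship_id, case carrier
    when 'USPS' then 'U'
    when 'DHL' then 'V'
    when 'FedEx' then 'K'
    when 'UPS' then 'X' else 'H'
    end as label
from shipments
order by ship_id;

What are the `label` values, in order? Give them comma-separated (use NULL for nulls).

K, U, K, U, K, K, K, H, U, U, H

ship_id=500: carrier='FedEx' → K
ship_id=501: carrier='USPS' → U
ship_id=502: carrier='FedEx' → K
ship_id=503: carrier='USPS' → U
ship_id=504: carrier='FedEx' → K
ship_id=505: carrier='FedEx' → K
ship_id=506: carrier='FedEx' → K
ship_id=507: ELSE → H
ship_id=508: carrier='USPS' → U
ship_id=509: carrier='USPS' → U
ship_id=510: ELSE → H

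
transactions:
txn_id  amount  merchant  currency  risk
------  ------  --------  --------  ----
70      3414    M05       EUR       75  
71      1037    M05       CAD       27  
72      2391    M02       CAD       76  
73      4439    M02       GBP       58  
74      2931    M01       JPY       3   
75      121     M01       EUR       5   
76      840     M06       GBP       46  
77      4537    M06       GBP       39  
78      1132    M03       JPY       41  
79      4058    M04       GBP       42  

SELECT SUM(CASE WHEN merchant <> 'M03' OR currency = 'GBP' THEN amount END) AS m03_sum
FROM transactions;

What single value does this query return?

23768

txn_id=70: ✓ → 3414
txn_id=71: ✓ → 1037
txn_id=72: ✓ → 2391
txn_id=73: ✓ → 4439
txn_id=74: ✓ → 2931
txn_id=75: ✓ → 121
txn_id=76: ✓ → 840
txn_id=77: ✓ → 4537
txn_id=78: ✗
txn_id=79: ✓ → 4058
m03_sum = 3414 + 1037 + 2391 + 4439 + 2931 + 121 + 840 + 4537 + 4058 = 23768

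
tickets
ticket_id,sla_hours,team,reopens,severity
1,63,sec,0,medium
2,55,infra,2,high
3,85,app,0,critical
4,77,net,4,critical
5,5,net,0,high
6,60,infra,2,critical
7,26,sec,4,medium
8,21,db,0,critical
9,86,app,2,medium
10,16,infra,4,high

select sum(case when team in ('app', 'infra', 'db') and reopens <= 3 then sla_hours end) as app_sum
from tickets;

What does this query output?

ticket_id=1: ✗
ticket_id=2: ✓ → 55
ticket_id=3: ✓ → 85
ticket_id=4: ✗
ticket_id=5: ✗
ticket_id=6: ✓ → 60
ticket_id=7: ✗
ticket_id=8: ✓ → 21
ticket_id=9: ✓ → 86
ticket_id=10: ✗
app_sum = 55 + 85 + 60 + 21 + 86 = 307

307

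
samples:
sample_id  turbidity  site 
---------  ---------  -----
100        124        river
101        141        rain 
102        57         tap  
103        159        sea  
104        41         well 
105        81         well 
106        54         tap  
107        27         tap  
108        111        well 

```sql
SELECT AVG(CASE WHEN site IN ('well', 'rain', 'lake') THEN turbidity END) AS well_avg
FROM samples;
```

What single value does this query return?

sample_id=100: ✗
sample_id=101: ✓ → 141
sample_id=102: ✗
sample_id=103: ✗
sample_id=104: ✓ → 41
sample_id=105: ✓ → 81
sample_id=106: ✗
sample_id=107: ✗
sample_id=108: ✓ → 111
well_avg = (141 + 41 + 81 + 111) / 4 = 93.5

93.5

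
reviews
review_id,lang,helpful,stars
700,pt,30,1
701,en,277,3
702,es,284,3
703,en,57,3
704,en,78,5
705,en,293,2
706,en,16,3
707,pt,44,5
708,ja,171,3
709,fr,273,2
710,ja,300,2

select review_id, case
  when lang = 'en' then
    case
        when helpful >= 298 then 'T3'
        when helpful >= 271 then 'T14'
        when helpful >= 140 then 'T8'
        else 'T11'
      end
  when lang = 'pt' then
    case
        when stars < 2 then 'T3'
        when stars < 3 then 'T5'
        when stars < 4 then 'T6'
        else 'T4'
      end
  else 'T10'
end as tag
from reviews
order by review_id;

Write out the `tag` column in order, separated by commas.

T3, T14, T10, T11, T11, T14, T11, T4, T10, T10, T10

review_id=700: lang='pt' → inner[stars < 2] → T3
review_id=701: lang='en' → inner[helpful >= 271] → T14
review_id=702: lang='es' → outer ELSE → T10
review_id=703: lang='en' → inner[ELSE] → T11
review_id=704: lang='en' → inner[ELSE] → T11
review_id=705: lang='en' → inner[helpful >= 271] → T14
review_id=706: lang='en' → inner[ELSE] → T11
review_id=707: lang='pt' → inner[ELSE] → T4
review_id=708: lang='ja' → outer ELSE → T10
review_id=709: lang='fr' → outer ELSE → T10
review_id=710: lang='ja' → outer ELSE → T10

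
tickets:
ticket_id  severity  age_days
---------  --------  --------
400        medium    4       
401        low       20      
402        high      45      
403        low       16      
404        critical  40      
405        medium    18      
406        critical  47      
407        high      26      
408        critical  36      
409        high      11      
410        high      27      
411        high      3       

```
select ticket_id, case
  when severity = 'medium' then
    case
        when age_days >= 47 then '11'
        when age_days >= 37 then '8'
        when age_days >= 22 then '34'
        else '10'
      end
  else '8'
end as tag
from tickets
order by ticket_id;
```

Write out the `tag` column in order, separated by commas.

10, 8, 8, 8, 8, 10, 8, 8, 8, 8, 8, 8

ticket_id=400: severity='medium' → inner[ELSE] → 10
ticket_id=401: severity='low' → outer ELSE → 8
ticket_id=402: severity='high' → outer ELSE → 8
ticket_id=403: severity='low' → outer ELSE → 8
ticket_id=404: severity='critical' → outer ELSE → 8
ticket_id=405: severity='medium' → inner[ELSE] → 10
ticket_id=406: severity='critical' → outer ELSE → 8
ticket_id=407: severity='high' → outer ELSE → 8
ticket_id=408: severity='critical' → outer ELSE → 8
ticket_id=409: severity='high' → outer ELSE → 8
ticket_id=410: severity='high' → outer ELSE → 8
ticket_id=411: severity='high' → outer ELSE → 8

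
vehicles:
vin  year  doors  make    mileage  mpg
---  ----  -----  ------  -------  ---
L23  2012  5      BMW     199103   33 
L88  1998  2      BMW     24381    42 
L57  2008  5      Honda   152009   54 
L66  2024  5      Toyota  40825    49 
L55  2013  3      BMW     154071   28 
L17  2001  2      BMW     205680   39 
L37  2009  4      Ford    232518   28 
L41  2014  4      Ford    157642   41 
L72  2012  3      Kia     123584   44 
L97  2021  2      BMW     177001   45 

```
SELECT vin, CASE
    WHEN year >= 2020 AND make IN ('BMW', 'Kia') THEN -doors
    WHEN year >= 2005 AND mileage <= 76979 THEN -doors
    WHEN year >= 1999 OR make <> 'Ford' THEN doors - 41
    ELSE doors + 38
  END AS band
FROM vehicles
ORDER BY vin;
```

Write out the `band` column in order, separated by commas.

vin=L17: year >= 1999 OR make <> 'Ford' → -39
vin=L23: year >= 1999 OR make <> 'Ford' → -36
vin=L37: year >= 1999 OR make <> 'Ford' → -37
vin=L41: year >= 1999 OR make <> 'Ford' → -37
vin=L55: year >= 1999 OR make <> 'Ford' → -38
vin=L57: year >= 1999 OR make <> 'Ford' → -36
vin=L66: year >= 2005 AND mileage <= 76979 → -5
vin=L72: year >= 1999 OR make <> 'Ford' → -38
vin=L88: year >= 1999 OR make <> 'Ford' → -39
vin=L97: year >= 2020 AND make IN ('BMW', 'Kia') → -2

-39, -36, -37, -37, -38, -36, -5, -38, -39, -2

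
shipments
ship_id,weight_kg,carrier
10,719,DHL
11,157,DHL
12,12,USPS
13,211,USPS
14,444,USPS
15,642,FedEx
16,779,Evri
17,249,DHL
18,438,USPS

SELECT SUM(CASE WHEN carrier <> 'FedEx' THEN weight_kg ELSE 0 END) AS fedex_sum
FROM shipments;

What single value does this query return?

3009

ship_id=10: ✓ → 719
ship_id=11: ✓ → 157
ship_id=12: ✓ → 12
ship_id=13: ✓ → 211
ship_id=14: ✓ → 444
ship_id=15: ✗
ship_id=16: ✓ → 779
ship_id=17: ✓ → 249
ship_id=18: ✓ → 438
fedex_sum = 719 + 157 + 12 + 211 + 444 + 779 + 249 + 438 = 3009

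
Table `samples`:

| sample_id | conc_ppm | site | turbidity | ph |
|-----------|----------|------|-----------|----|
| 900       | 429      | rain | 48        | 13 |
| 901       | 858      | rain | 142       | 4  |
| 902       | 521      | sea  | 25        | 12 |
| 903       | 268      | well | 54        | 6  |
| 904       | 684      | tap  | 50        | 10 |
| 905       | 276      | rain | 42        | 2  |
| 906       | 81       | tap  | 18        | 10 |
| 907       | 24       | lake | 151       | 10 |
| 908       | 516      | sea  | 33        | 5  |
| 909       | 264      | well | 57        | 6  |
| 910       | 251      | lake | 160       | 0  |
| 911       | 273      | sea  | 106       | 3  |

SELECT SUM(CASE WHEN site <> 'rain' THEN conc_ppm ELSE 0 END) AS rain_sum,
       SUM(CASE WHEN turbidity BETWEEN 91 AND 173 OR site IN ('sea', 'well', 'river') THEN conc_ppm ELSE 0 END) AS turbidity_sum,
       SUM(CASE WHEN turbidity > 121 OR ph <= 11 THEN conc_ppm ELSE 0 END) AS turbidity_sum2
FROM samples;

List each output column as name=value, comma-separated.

rain_sum=2882, turbidity_sum=2975, turbidity_sum2=3495

[rain_sum: site <> 'rain']
sample_id=900: ✗
sample_id=901: ✗
sample_id=902: ✓ → 521
sample_id=903: ✓ → 268
sample_id=904: ✓ → 684
sample_id=905: ✗
sample_id=906: ✓ → 81
sample_id=907: ✓ → 24
sample_id=908: ✓ → 516
sample_id=909: ✓ → 264
sample_id=910: ✓ → 251
sample_id=911: ✓ → 273
rain_sum = 521 + 268 + 684 + 81 + 24 + 516 + 264 + 251 + 273 = 2882
—
[turbidity_sum: turbidity BETWEEN 91 AND 173 OR site IN ('sea', 'well', 'river')]
sample_id=900: ✗
sample_id=901: ✓ → 858
sample_id=902: ✓ → 521
sample_id=903: ✓ → 268
sample_id=904: ✗
sample_id=905: ✗
sample_id=906: ✗
sample_id=907: ✓ → 24
sample_id=908: ✓ → 516
sample_id=909: ✓ → 264
sample_id=910: ✓ → 251
sample_id=911: ✓ → 273
turbidity_sum = 858 + 521 + 268 + 24 + 516 + 264 + 251 + 273 = 2975
—
[turbidity_sum2: turbidity > 121 OR ph <= 11]
sample_id=900: ✗
sample_id=901: ✓ → 858
sample_id=902: ✗
sample_id=903: ✓ → 268
sample_id=904: ✓ → 684
sample_id=905: ✓ → 276
sample_id=906: ✓ → 81
sample_id=907: ✓ → 24
sample_id=908: ✓ → 516
sample_id=909: ✓ → 264
sample_id=910: ✓ → 251
sample_id=911: ✓ → 273
turbidity_sum2 = 858 + 268 + 684 + 276 + 81 + 24 + 516 + 264 + 251 + 273 = 3495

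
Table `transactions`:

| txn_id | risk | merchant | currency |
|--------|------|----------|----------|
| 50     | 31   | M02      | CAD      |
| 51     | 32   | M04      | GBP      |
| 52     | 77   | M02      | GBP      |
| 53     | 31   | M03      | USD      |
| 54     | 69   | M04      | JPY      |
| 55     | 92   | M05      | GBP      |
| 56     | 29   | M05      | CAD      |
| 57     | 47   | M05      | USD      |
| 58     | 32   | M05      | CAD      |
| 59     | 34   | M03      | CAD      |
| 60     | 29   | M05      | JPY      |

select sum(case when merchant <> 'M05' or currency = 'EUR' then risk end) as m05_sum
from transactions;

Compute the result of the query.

274

txn_id=50: ✓ → 31
txn_id=51: ✓ → 32
txn_id=52: ✓ → 77
txn_id=53: ✓ → 31
txn_id=54: ✓ → 69
txn_id=55: ✗
txn_id=56: ✗
txn_id=57: ✗
txn_id=58: ✗
txn_id=59: ✓ → 34
txn_id=60: ✗
m05_sum = 31 + 32 + 77 + 31 + 69 + 34 = 274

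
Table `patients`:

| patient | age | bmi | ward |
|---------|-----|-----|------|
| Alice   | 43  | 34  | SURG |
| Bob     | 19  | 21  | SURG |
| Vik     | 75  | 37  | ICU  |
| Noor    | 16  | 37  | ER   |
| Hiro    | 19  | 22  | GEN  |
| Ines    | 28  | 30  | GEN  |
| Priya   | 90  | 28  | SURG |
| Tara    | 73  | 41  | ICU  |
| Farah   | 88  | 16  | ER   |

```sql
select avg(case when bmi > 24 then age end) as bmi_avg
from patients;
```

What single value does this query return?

54.1666666667

patient=Alice: ✓ → 43
patient=Bob: ✗
patient=Vik: ✓ → 75
patient=Noor: ✓ → 16
patient=Hiro: ✗
patient=Ines: ✓ → 28
patient=Priya: ✓ → 90
patient=Tara: ✓ → 73
patient=Farah: ✗
bmi_avg = (43 + 75 + 16 + 28 + 90 + 73) / 6 = 54.1666666667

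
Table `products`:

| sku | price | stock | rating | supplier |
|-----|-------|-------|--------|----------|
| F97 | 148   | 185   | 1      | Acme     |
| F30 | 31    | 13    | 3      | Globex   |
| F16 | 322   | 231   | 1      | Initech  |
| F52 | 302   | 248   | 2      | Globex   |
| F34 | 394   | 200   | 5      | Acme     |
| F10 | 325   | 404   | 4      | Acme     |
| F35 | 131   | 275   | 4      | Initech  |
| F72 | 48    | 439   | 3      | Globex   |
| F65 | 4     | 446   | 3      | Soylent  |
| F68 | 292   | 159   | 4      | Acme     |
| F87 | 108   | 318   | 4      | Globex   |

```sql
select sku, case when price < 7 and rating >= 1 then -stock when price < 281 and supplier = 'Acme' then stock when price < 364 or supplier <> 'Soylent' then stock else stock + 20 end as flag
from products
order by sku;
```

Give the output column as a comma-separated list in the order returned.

sku=F10: price < 364 or supplier <> 'Soylent' → 404
sku=F16: price < 364 or supplier <> 'Soylent' → 231
sku=F30: price < 364 or supplier <> 'Soylent' → 13
sku=F34: price < 364 or supplier <> 'Soylent' → 200
sku=F35: price < 364 or supplier <> 'Soylent' → 275
sku=F52: price < 364 or supplier <> 'Soylent' → 248
sku=F65: price < 7 and rating >= 1 → -446
sku=F68: price < 364 or supplier <> 'Soylent' → 159
sku=F72: price < 364 or supplier <> 'Soylent' → 439
sku=F87: price < 364 or supplier <> 'Soylent' → 318
sku=F97: price < 281 and supplier = 'Acme' → 185

404, 231, 13, 200, 275, 248, -446, 159, 439, 318, 185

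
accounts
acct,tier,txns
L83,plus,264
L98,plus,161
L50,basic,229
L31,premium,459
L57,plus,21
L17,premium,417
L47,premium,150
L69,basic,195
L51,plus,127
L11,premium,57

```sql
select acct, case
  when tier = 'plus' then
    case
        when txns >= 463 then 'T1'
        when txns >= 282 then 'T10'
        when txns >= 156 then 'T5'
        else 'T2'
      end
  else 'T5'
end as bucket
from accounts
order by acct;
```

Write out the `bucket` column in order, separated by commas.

acct=L11: tier='premium' → outer ELSE → T5
acct=L17: tier='premium' → outer ELSE → T5
acct=L31: tier='premium' → outer ELSE → T5
acct=L47: tier='premium' → outer ELSE → T5
acct=L50: tier='basic' → outer ELSE → T5
acct=L51: tier='plus' → inner[ELSE] → T2
acct=L57: tier='plus' → inner[ELSE] → T2
acct=L69: tier='basic' → outer ELSE → T5
acct=L83: tier='plus' → inner[txns >= 156] → T5
acct=L98: tier='plus' → inner[txns >= 156] → T5

T5, T5, T5, T5, T5, T2, T2, T5, T5, T5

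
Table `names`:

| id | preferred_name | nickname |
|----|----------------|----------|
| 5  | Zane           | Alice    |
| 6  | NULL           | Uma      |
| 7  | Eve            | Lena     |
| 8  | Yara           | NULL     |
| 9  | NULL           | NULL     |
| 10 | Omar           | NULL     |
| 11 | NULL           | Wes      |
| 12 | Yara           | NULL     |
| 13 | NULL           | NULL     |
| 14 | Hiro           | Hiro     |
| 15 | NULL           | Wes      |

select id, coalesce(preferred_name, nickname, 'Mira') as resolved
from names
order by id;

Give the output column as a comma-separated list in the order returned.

Zane, Uma, Eve, Yara, Mira, Omar, Wes, Yara, Mira, Hiro, Wes

id=5: preferred_name=Zane → Zane
id=6: preferred_name=NULL, nickname=Uma → Uma
id=7: preferred_name=Eve → Eve
id=8: preferred_name=Yara → Yara
id=9: preferred_name=NULL, nickname=NULL, → literal Mira → Mira
id=10: preferred_name=Omar → Omar
id=11: preferred_name=NULL, nickname=Wes → Wes
id=12: preferred_name=Yara → Yara
id=13: preferred_name=NULL, nickname=NULL, → literal Mira → Mira
id=14: preferred_name=Hiro → Hiro
id=15: preferred_name=NULL, nickname=Wes → Wes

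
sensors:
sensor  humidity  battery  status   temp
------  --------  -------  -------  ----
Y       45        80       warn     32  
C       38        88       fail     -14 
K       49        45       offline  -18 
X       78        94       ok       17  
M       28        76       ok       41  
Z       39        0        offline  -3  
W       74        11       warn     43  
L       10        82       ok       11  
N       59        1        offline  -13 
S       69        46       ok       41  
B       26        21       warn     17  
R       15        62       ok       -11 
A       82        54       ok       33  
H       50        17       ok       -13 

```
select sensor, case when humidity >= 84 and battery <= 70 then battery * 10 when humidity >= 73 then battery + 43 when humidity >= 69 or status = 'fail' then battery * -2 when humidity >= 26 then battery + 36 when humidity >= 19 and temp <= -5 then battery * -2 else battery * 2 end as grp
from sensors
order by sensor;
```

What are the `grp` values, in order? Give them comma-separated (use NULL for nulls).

97, 57, -176, 53, 81, 164, 112, 37, 124, -92, 54, 137, 116, 36

sensor=A: humidity >= 73 → 97
sensor=B: humidity >= 26 → 57
sensor=C: humidity >= 69 or status = 'fail' → -176
sensor=H: humidity >= 26 → 53
sensor=K: humidity >= 26 → 81
sensor=L: ELSE → 164
sensor=M: humidity >= 26 → 112
sensor=N: humidity >= 26 → 37
sensor=R: ELSE → 124
sensor=S: humidity >= 69 or status = 'fail' → -92
sensor=W: humidity >= 73 → 54
sensor=X: humidity >= 73 → 137
sensor=Y: humidity >= 26 → 116
sensor=Z: humidity >= 26 → 36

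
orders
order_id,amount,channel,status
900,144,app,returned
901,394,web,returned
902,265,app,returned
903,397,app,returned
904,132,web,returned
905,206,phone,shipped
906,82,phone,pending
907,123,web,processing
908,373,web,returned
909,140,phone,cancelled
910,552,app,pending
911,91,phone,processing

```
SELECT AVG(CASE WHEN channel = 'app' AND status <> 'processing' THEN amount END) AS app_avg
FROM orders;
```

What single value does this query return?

order_id=900: ✓ → 144
order_id=901: ✗
order_id=902: ✓ → 265
order_id=903: ✓ → 397
order_id=904: ✗
order_id=905: ✗
order_id=906: ✗
order_id=907: ✗
order_id=908: ✗
order_id=909: ✗
order_id=910: ✓ → 552
order_id=911: ✗
app_avg = (144 + 265 + 397 + 552) / 4 = 339.5

339.5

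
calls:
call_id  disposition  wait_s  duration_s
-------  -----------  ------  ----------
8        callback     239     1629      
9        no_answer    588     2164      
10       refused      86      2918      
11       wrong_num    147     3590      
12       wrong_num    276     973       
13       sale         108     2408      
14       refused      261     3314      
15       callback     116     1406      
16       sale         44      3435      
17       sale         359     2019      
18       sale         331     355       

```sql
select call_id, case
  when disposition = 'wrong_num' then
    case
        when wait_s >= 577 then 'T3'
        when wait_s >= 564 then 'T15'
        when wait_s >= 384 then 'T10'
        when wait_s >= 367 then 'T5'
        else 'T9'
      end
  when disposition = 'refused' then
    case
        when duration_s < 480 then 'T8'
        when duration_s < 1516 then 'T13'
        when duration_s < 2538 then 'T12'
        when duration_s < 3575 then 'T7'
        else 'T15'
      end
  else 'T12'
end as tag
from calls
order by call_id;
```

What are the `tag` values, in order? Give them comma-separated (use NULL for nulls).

call_id=8: disposition='callback' → outer ELSE → T12
call_id=9: disposition='no_answer' → outer ELSE → T12
call_id=10: disposition='refused' → inner[duration_s < 3575] → T7
call_id=11: disposition='wrong_num' → inner[ELSE] → T9
call_id=12: disposition='wrong_num' → inner[ELSE] → T9
call_id=13: disposition='sale' → outer ELSE → T12
call_id=14: disposition='refused' → inner[duration_s < 3575] → T7
call_id=15: disposition='callback' → outer ELSE → T12
call_id=16: disposition='sale' → outer ELSE → T12
call_id=17: disposition='sale' → outer ELSE → T12
call_id=18: disposition='sale' → outer ELSE → T12

T12, T12, T7, T9, T9, T12, T7, T12, T12, T12, T12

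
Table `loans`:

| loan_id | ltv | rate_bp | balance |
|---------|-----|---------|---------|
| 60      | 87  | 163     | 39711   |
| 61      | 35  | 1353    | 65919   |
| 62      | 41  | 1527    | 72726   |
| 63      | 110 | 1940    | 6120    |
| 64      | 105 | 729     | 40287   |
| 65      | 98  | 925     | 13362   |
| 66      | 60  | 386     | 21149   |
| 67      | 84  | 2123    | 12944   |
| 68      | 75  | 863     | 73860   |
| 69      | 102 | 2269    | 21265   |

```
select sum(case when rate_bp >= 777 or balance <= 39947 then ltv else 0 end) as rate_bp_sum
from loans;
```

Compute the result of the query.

loan_id=60: ✓ → 87
loan_id=61: ✓ → 35
loan_id=62: ✓ → 41
loan_id=63: ✓ → 110
loan_id=64: ✗
loan_id=65: ✓ → 98
loan_id=66: ✓ → 60
loan_id=67: ✓ → 84
loan_id=68: ✓ → 75
loan_id=69: ✓ → 102
rate_bp_sum = 87 + 35 + 41 + 110 + 98 + 60 + 84 + 75 + 102 = 692

692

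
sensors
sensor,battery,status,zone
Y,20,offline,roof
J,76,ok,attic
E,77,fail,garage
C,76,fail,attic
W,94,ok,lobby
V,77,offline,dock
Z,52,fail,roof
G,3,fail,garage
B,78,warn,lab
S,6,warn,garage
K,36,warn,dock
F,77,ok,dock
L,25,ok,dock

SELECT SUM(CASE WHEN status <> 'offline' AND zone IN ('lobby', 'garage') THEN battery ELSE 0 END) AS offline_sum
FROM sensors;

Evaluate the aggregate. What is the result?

sensor=Y: ✗
sensor=J: ✗
sensor=E: ✓ → 77
sensor=C: ✗
sensor=W: ✓ → 94
sensor=V: ✗
sensor=Z: ✗
sensor=G: ✓ → 3
sensor=B: ✗
sensor=S: ✓ → 6
sensor=K: ✗
sensor=F: ✗
sensor=L: ✗
offline_sum = 77 + 94 + 3 + 6 = 180

180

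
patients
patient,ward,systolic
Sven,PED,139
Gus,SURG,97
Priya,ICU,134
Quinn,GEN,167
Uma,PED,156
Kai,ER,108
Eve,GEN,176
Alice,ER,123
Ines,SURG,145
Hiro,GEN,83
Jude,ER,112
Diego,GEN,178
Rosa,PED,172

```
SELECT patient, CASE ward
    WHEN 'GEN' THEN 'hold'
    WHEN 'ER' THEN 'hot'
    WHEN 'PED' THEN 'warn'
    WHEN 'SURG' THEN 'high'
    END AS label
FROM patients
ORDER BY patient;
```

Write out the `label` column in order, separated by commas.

hot, hold, hold, high, hold, high, hot, hot, NULL, hold, warn, warn, warn

patient=Alice: ward='ER' → hot
patient=Diego: ward='GEN' → hold
patient=Eve: ward='GEN' → hold
patient=Gus: ward='SURG' → high
patient=Hiro: ward='GEN' → hold
patient=Ines: ward='SURG' → high
patient=Jude: ward='ER' → hot
patient=Kai: ward='ER' → hot
patient=Priya: (no match → NULL) → NULL
patient=Quinn: ward='GEN' → hold
patient=Rosa: ward='PED' → warn
patient=Sven: ward='PED' → warn
patient=Uma: ward='PED' → warn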